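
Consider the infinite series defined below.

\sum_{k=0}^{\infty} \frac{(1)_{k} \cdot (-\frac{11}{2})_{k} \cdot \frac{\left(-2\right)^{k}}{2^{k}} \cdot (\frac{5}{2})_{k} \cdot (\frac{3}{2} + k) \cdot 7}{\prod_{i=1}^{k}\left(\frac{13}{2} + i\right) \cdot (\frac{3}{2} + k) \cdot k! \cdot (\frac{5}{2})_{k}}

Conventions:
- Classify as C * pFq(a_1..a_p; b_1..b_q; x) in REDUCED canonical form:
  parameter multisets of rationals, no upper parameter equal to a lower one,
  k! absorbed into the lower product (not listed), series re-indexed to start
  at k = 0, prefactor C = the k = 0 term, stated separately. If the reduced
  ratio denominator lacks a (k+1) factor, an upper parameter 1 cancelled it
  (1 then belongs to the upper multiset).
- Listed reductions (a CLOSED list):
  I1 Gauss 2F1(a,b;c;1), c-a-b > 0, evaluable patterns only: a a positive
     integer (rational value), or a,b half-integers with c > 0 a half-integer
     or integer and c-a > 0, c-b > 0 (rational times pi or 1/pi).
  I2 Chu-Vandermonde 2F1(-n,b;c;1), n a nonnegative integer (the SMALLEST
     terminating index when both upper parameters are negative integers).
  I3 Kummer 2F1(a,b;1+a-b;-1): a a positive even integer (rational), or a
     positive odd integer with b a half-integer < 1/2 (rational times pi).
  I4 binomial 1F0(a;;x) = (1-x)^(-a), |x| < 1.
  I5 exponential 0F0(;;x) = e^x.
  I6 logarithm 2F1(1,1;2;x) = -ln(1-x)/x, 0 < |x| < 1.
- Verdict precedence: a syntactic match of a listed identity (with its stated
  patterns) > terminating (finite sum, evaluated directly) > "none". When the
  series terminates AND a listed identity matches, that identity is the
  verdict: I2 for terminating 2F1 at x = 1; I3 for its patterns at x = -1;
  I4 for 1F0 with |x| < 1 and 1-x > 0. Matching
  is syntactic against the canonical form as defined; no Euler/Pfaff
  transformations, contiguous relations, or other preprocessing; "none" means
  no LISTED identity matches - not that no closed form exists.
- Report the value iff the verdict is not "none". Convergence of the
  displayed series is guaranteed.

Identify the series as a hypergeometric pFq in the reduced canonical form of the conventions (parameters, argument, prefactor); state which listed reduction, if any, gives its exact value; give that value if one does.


At argument -1: a 2F1 with upper {-\frac{11}{2}, 1}, lower {\frac{15}{2}}, scaled by C = 7. Verdict at x = -1: Kummer (I3) matches (x = -1; c = \frac{15}{2} equals 1+a-b for upper {-\frac{11}{2}, 1}: listed pattern). Sum: \frac{21021}{4096} \cdot \pi.

The tell: with t_0 = 7, the two k-th powers (C = 7, x = -1) combine into one argument.
Consecutive-term ratio: r(k) = -1 * (k-\frac{11}{2}) (k+1) / [(k+\frac{15}{2}) (k+1)] - rational in k. x = -1; t_0 = 7; negate the roots.


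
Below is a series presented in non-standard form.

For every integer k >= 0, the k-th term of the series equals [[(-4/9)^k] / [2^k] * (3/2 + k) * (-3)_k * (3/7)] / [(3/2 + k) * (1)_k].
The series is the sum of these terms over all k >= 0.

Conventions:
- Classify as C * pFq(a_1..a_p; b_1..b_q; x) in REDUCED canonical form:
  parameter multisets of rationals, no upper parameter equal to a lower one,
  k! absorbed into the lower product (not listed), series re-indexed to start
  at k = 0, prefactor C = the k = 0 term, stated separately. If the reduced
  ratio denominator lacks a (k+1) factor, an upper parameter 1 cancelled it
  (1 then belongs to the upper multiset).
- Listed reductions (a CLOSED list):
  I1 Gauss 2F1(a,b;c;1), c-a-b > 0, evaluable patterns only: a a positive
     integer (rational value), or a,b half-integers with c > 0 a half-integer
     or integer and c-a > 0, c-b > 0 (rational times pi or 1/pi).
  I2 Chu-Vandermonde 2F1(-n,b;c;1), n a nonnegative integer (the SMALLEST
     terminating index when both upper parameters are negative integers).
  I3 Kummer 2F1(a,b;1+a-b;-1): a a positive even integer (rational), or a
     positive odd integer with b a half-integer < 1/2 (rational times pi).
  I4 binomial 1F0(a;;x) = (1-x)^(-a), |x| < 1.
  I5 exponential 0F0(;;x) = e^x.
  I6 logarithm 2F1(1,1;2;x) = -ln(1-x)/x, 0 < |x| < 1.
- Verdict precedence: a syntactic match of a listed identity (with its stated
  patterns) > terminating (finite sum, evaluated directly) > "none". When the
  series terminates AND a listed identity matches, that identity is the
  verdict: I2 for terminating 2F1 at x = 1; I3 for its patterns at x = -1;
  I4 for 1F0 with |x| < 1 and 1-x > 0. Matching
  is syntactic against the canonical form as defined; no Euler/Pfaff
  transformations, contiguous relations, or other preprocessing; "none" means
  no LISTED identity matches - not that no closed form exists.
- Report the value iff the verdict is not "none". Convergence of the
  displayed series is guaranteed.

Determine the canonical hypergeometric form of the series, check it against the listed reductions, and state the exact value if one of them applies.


Key step: t_0 being 3/7, the two k-th powers (prefactor 3/7) combine into one argument.
Step ratio: r(k) = (-2/9) * (k-3) / [(k+1)] - poly over poly, x = (-2/9) from leading terms; C = 3/7 at k = 0.

With C = 3/7: the canonical form is 1F0(-3; -; -2/9). Verdict: binomial (I4) applies (the 1F0 binomial series: exponent 3, x = -2/9). Exact value: 1331/1701.


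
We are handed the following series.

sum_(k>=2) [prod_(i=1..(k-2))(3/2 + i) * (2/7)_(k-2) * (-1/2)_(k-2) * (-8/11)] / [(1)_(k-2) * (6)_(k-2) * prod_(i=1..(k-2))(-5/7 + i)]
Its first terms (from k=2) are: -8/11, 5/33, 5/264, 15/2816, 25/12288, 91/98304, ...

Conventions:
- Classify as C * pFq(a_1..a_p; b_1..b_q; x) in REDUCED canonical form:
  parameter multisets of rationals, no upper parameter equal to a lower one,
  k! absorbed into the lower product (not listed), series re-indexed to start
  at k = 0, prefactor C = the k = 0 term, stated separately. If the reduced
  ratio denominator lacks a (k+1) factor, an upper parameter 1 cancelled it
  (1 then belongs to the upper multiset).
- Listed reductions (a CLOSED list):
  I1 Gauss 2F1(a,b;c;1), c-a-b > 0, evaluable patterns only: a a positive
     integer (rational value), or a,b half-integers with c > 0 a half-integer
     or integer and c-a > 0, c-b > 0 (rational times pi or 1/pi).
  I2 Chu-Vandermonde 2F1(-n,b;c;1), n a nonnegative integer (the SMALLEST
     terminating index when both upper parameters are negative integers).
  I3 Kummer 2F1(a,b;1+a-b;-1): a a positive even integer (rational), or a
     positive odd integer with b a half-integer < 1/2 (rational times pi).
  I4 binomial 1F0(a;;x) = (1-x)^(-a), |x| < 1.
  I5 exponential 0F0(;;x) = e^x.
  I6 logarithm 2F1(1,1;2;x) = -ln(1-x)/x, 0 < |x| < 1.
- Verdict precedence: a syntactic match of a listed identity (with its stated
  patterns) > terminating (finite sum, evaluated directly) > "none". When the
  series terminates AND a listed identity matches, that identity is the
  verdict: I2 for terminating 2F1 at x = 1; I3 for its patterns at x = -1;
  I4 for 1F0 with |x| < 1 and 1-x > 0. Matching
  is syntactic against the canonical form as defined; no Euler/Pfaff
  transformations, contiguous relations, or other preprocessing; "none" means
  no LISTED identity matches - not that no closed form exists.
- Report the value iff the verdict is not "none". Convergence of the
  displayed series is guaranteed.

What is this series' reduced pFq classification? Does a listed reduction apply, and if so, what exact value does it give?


At argument 1: a 2F1 with upper {-1/2, 5/2}, lower {6}, scaled by C = -8/11. Verdict: Gauss (I1, half-integer pattern) applies (x = 1; upper {-1/2, 5/2} half-integers, c = 6 in the evaluable pattern). Its exact value is (-65536/38115) / pi.

First insight: x = 1 and the running product (C = -8/11) telescopes to a rising factorial.
Step ratio: r(k) = 1 * (k-1/2) (k+5/2) / [(k+6) (k+1)] ; factor over Q: parameters, x = 1, and C = -8/11.


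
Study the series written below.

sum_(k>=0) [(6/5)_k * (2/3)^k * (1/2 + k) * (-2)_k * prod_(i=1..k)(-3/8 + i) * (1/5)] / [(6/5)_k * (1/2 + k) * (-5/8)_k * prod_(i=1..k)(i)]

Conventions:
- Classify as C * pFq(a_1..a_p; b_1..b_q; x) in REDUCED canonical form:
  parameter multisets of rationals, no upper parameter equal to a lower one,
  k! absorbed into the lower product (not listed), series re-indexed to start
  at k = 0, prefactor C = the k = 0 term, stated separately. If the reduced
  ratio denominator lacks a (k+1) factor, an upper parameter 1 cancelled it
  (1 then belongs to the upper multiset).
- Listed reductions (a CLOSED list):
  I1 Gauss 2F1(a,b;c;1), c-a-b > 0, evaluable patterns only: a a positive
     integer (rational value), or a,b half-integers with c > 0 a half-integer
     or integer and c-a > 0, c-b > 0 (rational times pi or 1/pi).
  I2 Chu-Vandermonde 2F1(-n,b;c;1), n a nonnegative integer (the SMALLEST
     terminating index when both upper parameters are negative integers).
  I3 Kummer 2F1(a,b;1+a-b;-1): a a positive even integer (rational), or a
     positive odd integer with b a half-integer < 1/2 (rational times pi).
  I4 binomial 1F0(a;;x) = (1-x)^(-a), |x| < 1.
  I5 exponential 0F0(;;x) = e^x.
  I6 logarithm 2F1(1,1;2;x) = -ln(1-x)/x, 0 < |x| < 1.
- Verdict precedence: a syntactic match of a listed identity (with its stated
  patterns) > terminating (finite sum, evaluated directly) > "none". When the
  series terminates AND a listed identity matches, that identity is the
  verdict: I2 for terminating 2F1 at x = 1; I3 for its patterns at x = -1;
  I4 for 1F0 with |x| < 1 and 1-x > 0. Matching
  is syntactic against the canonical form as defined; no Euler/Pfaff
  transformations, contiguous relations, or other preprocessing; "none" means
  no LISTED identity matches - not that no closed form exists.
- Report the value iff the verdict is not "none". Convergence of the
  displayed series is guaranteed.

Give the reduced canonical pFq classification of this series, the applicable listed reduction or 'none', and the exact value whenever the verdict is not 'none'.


Key observation: x = (2/3) and the product of the first k integers (prefactor 1/5) is k!.
Term ratio: r(k) = (2/3) * (k-2) (k+5/8) / [(k-5/8) (k+1)] - poly over poly, x = (2/3) from leading terms; C = 1/5 at k = 0.

The series (x = 2/3) is 2F1: upper {-2, 5/8}, lower {-5/8}, prefactor 1/5. Verdict: terminating. With -2 upstairs the series is a 3-term polynomial sum; evaluated term by term. Sum: 11/135.


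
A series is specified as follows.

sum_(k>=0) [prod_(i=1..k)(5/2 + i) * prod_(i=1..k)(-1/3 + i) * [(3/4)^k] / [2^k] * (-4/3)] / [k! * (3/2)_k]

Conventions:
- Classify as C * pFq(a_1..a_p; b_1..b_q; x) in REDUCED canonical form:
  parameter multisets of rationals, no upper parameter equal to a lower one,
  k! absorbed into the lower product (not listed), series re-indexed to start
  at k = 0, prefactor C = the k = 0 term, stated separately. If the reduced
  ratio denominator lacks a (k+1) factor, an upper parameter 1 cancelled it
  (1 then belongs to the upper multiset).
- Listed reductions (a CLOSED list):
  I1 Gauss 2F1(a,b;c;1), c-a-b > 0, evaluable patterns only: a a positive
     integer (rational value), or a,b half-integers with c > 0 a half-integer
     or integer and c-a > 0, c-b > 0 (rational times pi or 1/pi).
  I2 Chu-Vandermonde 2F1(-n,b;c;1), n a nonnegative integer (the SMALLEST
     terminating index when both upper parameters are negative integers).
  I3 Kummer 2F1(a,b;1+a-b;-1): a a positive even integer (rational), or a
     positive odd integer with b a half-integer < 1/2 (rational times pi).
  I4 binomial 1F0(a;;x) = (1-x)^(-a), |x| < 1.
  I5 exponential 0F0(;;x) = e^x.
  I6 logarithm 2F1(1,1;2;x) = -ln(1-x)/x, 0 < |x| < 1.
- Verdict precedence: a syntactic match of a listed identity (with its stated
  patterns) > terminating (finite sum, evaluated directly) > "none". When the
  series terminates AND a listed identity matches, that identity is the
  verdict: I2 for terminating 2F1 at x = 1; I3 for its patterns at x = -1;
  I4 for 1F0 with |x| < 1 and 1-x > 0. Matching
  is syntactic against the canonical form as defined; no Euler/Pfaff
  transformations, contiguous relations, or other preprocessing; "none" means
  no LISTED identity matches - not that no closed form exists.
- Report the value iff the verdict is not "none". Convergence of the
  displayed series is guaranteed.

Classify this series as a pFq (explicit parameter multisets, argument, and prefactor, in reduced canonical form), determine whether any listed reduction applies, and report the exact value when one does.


This is -4/3 * 2F1(2/3, 7/2; 3/2; 3/8) in reduced canonical form. Verdict: none. No listed pattern accepts 2F1(2/3, 7/2; 3/2; 3/8).

Structural cue: from the first term -4/3: the running product (C = -4/3) telescopes to a rising factorial.
Adjacent-term ratio: r(k) = (3/8) * (k+2/3) (k+7/2) / [(k+3/2) (k+1)] ; factor over Q: parameters, x = (3/8), and C = -4/3.


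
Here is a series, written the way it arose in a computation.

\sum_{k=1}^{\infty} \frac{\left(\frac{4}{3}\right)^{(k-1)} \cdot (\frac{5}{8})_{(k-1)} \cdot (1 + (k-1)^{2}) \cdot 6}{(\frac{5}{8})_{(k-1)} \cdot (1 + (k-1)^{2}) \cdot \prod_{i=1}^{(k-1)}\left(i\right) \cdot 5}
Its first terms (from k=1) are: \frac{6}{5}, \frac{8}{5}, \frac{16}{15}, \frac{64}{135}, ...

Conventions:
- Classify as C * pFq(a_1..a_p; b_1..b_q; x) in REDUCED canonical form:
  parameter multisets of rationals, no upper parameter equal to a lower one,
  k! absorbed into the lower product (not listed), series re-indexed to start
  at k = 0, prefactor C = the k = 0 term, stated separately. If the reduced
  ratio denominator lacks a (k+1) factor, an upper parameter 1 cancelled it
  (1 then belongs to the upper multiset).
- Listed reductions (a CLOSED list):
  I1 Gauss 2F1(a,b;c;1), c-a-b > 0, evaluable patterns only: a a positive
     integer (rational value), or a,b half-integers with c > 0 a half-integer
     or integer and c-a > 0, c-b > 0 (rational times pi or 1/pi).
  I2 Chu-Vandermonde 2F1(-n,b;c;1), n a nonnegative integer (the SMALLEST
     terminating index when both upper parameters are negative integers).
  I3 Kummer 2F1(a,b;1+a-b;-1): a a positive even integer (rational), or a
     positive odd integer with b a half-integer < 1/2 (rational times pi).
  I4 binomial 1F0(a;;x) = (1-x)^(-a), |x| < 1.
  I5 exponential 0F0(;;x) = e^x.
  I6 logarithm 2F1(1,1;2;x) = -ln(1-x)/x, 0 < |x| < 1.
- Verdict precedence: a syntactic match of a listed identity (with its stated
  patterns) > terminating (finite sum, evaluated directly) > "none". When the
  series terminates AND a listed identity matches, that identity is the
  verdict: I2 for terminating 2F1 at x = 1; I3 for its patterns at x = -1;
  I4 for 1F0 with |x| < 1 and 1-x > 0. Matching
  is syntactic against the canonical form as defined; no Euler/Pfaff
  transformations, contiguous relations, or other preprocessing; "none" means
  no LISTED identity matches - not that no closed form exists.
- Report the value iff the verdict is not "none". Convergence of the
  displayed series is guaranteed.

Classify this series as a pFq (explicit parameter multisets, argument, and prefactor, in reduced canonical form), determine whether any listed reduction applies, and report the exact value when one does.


With C = \frac{6}{5}: the canonical form is 0F0(-; -; \frac{4}{3}). Verdict at x = \frac{4}{3}: exponential (I5) matches (the 0F0 exponential series at x = \frac{4}{3}). Value: \frac{6}{5} \cdot e^{\frac{4}{3}}.

The tell: from the first term \frac{6}{5}: the constant factors (C = 6/5) combine into one prefactor.
Adjacent-term ratio: r(k) = \frac{4}{3} * 1 / [(k+1)] - rational in k, leading ratio \frac{4}{3}; with t_0 = \frac{6}{5}, classification follows.


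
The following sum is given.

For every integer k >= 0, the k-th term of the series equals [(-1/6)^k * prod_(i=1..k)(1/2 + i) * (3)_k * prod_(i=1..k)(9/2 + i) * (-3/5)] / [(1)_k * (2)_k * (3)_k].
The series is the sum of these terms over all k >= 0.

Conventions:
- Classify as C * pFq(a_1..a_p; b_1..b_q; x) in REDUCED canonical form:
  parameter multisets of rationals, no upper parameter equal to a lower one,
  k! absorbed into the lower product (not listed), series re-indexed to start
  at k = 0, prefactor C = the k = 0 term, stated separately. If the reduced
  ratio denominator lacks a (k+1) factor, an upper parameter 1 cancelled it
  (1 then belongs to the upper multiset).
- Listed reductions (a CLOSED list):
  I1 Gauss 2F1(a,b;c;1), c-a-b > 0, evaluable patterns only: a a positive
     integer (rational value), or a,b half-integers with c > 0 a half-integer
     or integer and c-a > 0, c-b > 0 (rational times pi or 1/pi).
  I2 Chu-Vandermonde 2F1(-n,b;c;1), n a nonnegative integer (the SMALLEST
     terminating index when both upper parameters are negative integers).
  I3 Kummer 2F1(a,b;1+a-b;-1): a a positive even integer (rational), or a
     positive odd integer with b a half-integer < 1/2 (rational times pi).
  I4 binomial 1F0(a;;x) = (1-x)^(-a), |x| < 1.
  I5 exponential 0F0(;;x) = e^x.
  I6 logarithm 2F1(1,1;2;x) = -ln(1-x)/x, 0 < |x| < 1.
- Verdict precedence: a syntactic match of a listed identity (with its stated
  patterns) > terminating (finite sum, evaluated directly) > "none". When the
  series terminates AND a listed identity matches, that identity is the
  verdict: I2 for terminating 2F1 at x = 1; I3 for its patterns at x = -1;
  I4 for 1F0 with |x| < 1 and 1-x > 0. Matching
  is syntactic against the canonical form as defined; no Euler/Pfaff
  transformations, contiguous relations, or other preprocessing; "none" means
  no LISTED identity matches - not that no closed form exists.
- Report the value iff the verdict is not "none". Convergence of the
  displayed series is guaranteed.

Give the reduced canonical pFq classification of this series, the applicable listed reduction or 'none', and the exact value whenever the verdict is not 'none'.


Prefactor -3/5, argument -1/6: 2F1 with upper {3/2, 11/2} over lower {2}. Verdict: none. Every listed pattern misses the 2F1 form at -1/6, upper {3/2, 11/2}.

First insight: t_0 = -3/5 here, and the parameter 3 appears in both the upper and lower lists and cancels.
Step ratio: r(k) = (-1/6) * (k+3/2) (k+11/2) / [(k+2) (k+1)] - rational; roots negated = parameters, x = (-1/6), C = -3/5.


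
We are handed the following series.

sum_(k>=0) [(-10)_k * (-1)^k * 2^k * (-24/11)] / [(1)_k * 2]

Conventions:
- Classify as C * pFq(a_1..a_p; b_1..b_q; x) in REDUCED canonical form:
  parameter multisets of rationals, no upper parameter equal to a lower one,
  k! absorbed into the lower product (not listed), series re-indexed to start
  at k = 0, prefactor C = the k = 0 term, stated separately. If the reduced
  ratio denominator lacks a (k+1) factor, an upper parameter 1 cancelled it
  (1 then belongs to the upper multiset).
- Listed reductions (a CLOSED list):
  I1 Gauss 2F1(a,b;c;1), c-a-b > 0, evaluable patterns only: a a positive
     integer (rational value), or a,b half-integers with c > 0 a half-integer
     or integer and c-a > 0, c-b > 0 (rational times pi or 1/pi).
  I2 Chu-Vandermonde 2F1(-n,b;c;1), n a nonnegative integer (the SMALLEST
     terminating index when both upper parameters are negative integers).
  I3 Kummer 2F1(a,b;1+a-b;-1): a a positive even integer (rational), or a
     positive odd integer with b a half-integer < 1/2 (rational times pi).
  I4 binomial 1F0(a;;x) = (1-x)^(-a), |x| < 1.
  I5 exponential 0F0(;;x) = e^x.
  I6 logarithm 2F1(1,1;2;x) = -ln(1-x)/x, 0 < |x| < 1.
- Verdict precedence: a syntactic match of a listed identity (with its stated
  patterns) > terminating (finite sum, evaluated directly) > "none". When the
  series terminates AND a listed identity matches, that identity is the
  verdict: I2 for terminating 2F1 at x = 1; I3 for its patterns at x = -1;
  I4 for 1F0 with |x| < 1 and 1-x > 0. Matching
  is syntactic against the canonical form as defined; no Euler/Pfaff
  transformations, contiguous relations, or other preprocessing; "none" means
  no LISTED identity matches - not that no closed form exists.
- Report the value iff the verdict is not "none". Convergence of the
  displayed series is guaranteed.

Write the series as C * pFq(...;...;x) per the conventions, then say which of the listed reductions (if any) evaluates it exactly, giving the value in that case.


This is -12/11 * 1F0(-10; -; -2) in reduced canonical form. Verdict: terminating - no listed pattern fits, but -10 in the upper list cuts the series at k = 10; direct evaluation. Its exact value is -708588/11.

Key observation: t_0 being -12/11, the constant factors (prefactor -12/11) combine into one prefactor.
Ratio: r(k) = (-2) * (k-10) / [(k+1)] - poly over poly, x = (-2) from leading terms; C = -12/11 at k = 0.


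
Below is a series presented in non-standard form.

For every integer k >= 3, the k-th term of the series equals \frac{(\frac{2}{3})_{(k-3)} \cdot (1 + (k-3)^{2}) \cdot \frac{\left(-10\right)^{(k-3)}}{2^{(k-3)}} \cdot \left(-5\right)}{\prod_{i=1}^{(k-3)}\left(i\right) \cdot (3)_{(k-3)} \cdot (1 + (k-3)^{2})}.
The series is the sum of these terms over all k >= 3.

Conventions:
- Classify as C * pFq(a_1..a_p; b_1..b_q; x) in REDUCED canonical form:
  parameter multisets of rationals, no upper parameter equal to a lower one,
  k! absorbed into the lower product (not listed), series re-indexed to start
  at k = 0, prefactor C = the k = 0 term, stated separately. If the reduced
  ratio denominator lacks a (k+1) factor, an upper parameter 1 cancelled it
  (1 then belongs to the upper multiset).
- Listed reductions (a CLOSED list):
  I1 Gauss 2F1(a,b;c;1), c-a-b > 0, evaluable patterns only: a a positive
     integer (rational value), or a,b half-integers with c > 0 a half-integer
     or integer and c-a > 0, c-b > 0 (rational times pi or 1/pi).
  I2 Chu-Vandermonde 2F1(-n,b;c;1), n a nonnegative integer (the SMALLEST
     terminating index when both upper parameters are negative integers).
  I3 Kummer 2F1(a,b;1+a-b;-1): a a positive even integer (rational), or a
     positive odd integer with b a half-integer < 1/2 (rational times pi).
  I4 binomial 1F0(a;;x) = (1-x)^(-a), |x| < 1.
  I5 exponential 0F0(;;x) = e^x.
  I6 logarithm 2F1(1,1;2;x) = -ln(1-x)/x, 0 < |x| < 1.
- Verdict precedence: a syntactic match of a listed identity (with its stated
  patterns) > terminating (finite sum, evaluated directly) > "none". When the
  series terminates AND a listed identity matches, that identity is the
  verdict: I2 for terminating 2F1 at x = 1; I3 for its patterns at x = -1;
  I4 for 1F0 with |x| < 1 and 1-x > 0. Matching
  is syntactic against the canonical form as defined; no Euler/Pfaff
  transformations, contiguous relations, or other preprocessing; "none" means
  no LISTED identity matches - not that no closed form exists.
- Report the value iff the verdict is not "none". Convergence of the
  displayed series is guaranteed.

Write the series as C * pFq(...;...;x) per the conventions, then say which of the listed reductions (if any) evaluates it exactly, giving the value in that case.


This is -5 * 1F1(\frac{2}{3}; 3; -5) in reduced canonical form. Verdict: none (x = -5): each listed identity misses the multisets {\frac{2}{3}} ; {3}.

Key observation: from the first term -5: the two k-th powers (C = -5) combine into one argument.
Ratio: r(k) = -5 * (k+\frac{2}{3}) / [(k+3) (k+1)] - rational in k. x = -5; t_0 = -5; negate the roots.


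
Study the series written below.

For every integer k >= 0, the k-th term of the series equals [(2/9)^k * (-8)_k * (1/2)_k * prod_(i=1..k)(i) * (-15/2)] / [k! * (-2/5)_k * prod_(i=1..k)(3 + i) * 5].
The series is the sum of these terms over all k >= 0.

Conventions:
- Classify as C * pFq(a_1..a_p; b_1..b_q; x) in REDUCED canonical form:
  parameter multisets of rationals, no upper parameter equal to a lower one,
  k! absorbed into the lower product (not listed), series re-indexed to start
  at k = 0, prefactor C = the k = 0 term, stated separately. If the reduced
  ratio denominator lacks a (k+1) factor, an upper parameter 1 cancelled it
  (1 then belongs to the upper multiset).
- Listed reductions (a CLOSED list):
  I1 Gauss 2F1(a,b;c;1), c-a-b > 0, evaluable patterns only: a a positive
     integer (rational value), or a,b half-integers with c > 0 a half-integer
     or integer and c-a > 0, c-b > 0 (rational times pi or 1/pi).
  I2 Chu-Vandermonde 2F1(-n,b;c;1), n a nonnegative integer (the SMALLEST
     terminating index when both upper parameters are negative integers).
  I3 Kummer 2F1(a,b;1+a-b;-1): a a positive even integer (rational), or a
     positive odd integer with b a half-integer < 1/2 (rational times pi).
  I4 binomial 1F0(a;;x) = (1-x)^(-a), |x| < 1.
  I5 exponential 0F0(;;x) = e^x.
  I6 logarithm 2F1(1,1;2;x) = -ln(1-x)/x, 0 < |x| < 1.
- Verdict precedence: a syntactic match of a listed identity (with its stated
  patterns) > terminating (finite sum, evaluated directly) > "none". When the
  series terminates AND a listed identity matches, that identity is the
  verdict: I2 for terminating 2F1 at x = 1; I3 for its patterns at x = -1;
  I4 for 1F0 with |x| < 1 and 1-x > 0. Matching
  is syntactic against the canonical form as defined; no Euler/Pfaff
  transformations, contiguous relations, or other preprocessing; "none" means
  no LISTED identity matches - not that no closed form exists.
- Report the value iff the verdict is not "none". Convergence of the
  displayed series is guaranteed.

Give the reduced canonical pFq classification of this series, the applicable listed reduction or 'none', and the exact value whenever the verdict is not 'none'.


Key step: t_0 being -3/2, the lower running product (C = -3/2, x = 2/9) is a rising factorial.
Ratio: r(k) = (2/9) * (k-8) (k+1/2) (k+1) / [(k-2/5) (k+4) (k+1)] - rational; roots negated = parameters, x = (2/9), C = -3/2.

With C = -3/2: the canonical form is 3F2(-8, 1/2, 1; -2/5, 4; 2/9). Verdict: terminating (-8 upstairs). 9 nonzero terms in all; added directly. Sum: -162775585091/87126563304.


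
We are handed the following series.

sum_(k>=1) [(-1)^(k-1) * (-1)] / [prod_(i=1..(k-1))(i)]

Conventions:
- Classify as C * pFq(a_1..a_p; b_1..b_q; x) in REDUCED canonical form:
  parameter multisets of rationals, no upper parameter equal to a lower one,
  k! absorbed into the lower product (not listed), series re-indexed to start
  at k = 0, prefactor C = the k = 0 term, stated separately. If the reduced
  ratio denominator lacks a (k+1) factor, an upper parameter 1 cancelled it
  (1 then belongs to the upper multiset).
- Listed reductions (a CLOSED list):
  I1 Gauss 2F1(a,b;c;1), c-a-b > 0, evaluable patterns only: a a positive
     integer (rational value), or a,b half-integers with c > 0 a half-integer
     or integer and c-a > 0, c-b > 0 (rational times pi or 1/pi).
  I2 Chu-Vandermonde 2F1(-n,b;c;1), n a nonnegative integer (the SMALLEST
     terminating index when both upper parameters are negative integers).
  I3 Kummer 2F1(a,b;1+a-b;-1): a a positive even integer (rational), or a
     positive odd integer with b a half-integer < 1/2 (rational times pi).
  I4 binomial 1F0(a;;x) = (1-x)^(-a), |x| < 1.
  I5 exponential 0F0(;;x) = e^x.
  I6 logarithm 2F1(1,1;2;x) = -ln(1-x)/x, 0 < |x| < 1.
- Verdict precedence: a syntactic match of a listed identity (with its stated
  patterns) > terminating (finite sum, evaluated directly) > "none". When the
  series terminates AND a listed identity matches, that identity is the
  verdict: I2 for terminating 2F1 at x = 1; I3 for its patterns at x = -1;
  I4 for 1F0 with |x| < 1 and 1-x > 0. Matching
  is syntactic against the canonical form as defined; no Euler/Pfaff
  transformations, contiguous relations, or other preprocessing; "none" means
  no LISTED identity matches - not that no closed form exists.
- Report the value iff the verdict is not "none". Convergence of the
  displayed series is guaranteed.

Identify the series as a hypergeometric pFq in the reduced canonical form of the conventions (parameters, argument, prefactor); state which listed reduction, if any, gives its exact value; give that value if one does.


Key observation: x = (-1) and the product of the first k integers (prefactor -1) is k!.
Step ratio: r(k) = (-1) * 1 / [(k+1)] - rational in k, leading ratio (-1); with t_0 = -1, classification follows.

Canonical form: C = -1 times 0F0 with upper {-}, lower {-}, x = -1. Verdict: the exponential series (I5) applies (the 0F0 exponential series at x = -1). Sum: (-1) * e^(-1).


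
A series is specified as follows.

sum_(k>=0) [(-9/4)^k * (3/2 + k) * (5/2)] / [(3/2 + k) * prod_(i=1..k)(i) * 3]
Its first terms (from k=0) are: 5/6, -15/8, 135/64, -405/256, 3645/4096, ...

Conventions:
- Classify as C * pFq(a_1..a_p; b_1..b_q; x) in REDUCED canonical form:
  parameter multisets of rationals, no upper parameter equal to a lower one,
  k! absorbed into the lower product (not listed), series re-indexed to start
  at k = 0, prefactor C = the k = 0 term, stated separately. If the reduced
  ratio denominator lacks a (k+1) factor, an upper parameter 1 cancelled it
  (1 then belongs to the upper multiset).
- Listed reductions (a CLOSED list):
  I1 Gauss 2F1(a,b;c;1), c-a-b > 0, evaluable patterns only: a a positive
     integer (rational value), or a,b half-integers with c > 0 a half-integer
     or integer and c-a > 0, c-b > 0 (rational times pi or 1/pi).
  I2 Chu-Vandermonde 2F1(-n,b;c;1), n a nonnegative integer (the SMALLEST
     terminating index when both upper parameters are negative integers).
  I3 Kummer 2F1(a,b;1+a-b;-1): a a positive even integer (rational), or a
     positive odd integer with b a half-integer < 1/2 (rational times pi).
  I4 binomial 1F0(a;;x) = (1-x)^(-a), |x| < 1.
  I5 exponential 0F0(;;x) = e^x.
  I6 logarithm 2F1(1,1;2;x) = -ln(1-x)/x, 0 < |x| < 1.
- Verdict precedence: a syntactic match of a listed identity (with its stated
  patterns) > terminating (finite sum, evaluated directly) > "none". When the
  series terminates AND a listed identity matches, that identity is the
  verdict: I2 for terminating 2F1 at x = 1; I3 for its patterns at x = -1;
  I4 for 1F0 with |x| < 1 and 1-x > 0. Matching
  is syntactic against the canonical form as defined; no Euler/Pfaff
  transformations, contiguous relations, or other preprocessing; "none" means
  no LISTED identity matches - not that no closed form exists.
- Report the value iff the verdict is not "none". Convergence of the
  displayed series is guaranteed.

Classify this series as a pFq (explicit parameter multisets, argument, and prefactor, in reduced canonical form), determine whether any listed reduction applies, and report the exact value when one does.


Canonical form: C = 5/6 times 0F0 with upper {-}, lower {-}, x = -9/4. Verdict: the exponential series (I5) matches (the 0F0 exponential series at x = -9/4). Value: (5/6) * e^(-9/4).

Structural cue: x = (-9/4) and k + 3/2 divides numerator and denominator alike; prefactor 5/6 after cancelling.
Ratio: r(k) = (-9/4) * 1 / [(k+1)] - rational in k. x = (-9/4); t_0 = 5/6; negate the roots.


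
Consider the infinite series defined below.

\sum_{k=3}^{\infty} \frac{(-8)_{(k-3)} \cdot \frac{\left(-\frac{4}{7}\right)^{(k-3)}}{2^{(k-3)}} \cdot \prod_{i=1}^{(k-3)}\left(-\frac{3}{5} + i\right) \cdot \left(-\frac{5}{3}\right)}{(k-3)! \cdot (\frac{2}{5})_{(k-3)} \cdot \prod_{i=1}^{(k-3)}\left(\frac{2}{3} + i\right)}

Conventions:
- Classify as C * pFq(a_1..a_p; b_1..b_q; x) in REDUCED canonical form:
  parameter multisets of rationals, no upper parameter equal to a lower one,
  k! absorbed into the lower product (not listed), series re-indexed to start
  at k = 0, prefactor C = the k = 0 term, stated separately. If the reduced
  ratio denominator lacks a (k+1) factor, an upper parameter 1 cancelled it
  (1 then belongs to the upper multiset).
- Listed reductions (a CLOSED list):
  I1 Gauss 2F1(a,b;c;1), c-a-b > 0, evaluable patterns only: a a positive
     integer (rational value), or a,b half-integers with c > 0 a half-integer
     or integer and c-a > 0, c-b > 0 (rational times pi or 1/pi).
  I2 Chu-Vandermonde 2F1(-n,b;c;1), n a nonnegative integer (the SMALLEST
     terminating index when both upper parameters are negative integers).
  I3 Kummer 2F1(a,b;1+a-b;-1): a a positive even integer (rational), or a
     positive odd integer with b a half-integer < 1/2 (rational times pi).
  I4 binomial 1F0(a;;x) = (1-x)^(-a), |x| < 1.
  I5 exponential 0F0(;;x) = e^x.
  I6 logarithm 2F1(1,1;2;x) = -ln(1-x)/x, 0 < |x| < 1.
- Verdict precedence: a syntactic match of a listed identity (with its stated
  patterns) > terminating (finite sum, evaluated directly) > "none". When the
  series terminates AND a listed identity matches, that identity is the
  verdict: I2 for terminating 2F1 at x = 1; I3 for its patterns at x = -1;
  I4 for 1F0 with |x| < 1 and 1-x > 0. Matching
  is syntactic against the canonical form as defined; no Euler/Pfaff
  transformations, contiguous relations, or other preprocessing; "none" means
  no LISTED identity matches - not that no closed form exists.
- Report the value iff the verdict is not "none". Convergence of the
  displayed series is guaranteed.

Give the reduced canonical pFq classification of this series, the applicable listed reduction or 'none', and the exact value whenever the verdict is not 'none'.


Reduced: x = -\frac{2}{7}, 1F1, upper = {-8}, lower = {\frac{5}{3}}, C = -\frac{5}{3}. Verdict: terminating at k = 8: the factor (-8)_k kills every later term; summing the 9 survivors is exact. Sum: -\frac{167656499975801}{33844368422865}.

Key observation: t_0 being -\frac{5}{3}, the parameter 2/5 appears in both the upper and lower lists and cancels.
Adjacent-term ratio: r(k) = -\frac{2}{7} * (k-8) / [(k+\frac{5}{3}) (k+1)] - poly over poly, x = -\frac{2}{7} from leading terms; C = -\frac{5}{3} at k = 0.


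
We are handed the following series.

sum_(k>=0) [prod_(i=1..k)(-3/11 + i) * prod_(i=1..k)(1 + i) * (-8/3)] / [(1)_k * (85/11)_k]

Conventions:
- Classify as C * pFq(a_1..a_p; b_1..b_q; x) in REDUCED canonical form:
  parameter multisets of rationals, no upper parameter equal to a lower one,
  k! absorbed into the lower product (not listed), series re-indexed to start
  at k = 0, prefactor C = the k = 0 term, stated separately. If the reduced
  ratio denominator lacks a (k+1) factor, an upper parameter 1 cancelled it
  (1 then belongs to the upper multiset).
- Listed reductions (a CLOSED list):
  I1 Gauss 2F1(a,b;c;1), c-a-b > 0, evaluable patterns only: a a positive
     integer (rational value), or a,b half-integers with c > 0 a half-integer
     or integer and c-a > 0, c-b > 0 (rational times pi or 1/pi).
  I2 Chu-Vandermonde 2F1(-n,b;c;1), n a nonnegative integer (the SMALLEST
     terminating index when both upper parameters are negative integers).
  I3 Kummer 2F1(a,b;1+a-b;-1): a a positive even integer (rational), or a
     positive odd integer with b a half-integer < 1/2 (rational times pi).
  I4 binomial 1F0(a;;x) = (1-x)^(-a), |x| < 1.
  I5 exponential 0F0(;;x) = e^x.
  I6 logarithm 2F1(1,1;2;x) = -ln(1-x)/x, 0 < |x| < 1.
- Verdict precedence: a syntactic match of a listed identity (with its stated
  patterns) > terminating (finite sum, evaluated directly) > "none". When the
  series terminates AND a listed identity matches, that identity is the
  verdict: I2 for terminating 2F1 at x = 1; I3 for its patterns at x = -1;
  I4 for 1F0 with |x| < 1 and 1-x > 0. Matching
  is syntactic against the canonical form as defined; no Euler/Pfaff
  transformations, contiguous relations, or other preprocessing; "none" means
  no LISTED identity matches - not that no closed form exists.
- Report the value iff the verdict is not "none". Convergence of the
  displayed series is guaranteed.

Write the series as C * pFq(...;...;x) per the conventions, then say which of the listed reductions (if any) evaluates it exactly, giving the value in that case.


At argument 1: a 2F1 with upper {8/11, 2}, lower {85/11}, scaled by C = -8/3. Verdict: this is Gauss (I1, integer-parameter pattern) (x = 1: the Gamma ratio telescopes since c-a-b = 5 > 0 and a = 2 in Z>0). Value: -2072/605.

Key observation: from the first term -8/3: the running product (prefactor -8/3) telescopes to a rising factorial.
Term ratio: r(k) = 1 * (k+8/11) (k+2) / [(k+85/11) (k+1)] - poly over poly, x = 1 from leading terms; C = -8/3 at k = 0.


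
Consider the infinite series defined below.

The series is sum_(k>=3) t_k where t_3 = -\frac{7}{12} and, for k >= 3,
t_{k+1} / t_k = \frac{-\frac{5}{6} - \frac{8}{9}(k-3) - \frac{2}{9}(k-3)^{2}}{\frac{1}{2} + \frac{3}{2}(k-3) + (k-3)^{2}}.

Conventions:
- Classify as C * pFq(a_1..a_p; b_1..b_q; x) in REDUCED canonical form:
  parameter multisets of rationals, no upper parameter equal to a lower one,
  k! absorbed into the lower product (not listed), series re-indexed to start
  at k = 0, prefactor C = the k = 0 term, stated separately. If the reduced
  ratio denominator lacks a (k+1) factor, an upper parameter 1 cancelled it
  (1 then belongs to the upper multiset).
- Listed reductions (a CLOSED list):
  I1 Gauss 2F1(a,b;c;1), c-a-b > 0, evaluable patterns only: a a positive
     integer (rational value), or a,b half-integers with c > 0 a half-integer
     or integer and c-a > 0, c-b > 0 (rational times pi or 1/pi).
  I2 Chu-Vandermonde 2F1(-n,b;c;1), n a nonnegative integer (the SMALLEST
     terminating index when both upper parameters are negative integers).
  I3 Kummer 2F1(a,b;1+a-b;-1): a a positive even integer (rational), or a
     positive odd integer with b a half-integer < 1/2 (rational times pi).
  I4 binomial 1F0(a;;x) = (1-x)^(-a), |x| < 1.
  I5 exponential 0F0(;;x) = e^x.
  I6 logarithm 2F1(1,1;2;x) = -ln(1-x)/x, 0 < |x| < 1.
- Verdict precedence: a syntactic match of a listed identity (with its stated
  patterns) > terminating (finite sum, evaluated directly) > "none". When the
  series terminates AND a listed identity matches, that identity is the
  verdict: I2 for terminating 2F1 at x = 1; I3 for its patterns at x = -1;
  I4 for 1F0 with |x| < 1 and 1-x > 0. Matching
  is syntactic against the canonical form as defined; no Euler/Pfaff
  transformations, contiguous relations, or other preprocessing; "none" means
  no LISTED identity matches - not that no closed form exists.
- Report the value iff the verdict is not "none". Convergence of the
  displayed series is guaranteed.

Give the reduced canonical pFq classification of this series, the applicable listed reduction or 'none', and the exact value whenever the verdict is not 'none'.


First insight: from the first term -\frac{7}{12}: the expanded ratio factors over Q; prefactor -7/12, roots give parameters.
Ratio: r(k) = -\frac{2}{9} * (k+\frac{3}{2}) (k+\frac{5}{2}) / [(k+\frac{1}{2}) (k+1)] - poly over poly, x = -\frac{2}{9} from leading terms; C = -\frac{7}{12} at k = 0.

With C = -\frac{7}{12}: the canonical form is 2F1(\frac{3}{2}, \frac{5}{2}; \frac{1}{2}; -\frac{2}{9}). Verdict: none here - no I1-I6 shape fits x = -\frac{2}{9} with lower {\frac{1}{2}}.


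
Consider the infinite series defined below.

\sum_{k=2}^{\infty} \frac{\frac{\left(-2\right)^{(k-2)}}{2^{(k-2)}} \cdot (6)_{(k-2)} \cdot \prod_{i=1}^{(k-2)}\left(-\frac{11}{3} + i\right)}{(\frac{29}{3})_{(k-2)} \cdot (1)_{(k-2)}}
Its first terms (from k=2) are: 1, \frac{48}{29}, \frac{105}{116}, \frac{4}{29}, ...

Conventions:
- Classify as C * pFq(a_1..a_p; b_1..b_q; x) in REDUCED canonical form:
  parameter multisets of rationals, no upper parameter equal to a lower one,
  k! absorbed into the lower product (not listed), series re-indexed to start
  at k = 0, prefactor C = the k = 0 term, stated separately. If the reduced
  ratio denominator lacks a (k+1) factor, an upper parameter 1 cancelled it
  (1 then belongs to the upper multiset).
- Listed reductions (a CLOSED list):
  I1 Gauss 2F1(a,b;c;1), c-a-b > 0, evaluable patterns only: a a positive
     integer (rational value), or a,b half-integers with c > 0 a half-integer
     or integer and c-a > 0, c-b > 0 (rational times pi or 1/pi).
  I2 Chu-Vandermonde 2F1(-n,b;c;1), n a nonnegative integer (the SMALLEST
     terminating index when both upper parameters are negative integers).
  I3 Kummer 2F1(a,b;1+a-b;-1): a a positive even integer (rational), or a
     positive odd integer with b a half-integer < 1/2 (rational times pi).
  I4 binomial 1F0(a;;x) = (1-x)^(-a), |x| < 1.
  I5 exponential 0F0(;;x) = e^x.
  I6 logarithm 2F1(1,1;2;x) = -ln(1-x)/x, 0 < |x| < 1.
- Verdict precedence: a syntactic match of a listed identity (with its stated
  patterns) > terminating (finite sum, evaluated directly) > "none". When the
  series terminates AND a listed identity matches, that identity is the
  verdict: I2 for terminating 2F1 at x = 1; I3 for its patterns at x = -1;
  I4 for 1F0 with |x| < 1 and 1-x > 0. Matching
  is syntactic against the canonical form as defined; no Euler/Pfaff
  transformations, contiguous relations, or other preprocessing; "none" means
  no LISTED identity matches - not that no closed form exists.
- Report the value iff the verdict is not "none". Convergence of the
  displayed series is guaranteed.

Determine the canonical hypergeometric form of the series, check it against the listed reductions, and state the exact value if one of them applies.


Reduced: x = -1, 2F1, upper = {-\frac{8}{3}, 6}, lower = {\frac{29}{3}}, C = 1. Verdict: the Kummer evaluation I3 fires (x = -1; c = \frac{29}{3} equals 1+a-b for upper {-\frac{8}{3}, 6}: listed pattern). Sum: \frac{299}{81}.

Key observation: with t_0 = 1, the running product (C = 1, x = -1) telescopes to a rising factorial.
Step ratio: r(k) = -1 * (k-\frac{8}{3}) (k+6) / [(k+\frac{29}{3}) (k+1)] - rational in k. x = -1; t_0 = 1; negate the roots.
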